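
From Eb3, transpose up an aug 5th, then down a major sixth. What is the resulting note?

D3

An augmented fifth up from Eb3 is B3.
B3 down a major sixth → D3 (9 semitones).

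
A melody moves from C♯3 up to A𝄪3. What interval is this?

augmented sixth

C to A spans six letter names (C-D-E-F-G-A): a sixth.
The major sixth is 9 semitones; here we have 10, one semitone wider: augmented.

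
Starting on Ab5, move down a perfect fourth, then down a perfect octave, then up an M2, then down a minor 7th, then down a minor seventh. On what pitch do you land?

A perfect fourth down from Ab5 is Eb5.
Down a perfect octave from Eb5: Eb4 (12 semitones down).
A major second up from Eb4 is F4.
Down a minor seventh from F4: G3 (10 semitones down).
A minor seventh down from G3 is A2.

A2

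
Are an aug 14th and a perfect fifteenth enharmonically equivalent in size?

An augmented fourteenth = 24 semitones = a perfect fifteenth; enharmonically equal.

Yes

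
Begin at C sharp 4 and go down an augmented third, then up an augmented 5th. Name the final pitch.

An augmented third down from C#4 is Ab3.
Ab3 up an augmented fifth → E4 (8 semitones).

E 4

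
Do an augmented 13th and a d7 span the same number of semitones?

No

22 semitones (augmented thirteenth) vs 9 semitones (diminished seventh): not equal.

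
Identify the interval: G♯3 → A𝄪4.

G to A spans two letter names (G-A), plus an octave — that makes it a ninth of some quality.
G#3 to A##4 spans 15 semitones — one semitone wider than the major ninth (14) — giving an augmented ninth.
(Equivalently, a compound augmented second: an augmented second plus an octave.)

augmented ninth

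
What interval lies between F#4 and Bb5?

d11

F to B spans four letter names (F-G-A-B), plus an octave, so the interval is some kind of eleventh.
The perfect eleventh is 17 semitones; here we have 16, one semitone narrower: diminished.
(Equivalently, a compound diminished fourth: a diminished fourth plus an octave.)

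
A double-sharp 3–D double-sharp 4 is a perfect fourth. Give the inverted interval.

Interval numbers invert to sum to nine: 4 + 5 = 9, so a fourth inverts to a fifth.
Quality inverts too: perfect stays perfect. That makes the inversion a perfect fifth.

P5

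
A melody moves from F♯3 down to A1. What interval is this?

major 13th

Descending from F#3 to A1 is the same interval as ascending A1 to F#3.
A to F spans six letter names (A-B-C-D-E-F), plus an octave — that makes it a thirteenth of some quality.
A1 to F#3 is 21 semitones, matching the major thirteenth exactly, so the quality is major.
(Equivalently, a compound major sixth: a major sixth plus an octave.)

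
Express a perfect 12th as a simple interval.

perfect 5th

Take out an octave (7 from the number): 12 − 7 = 5.
That makes a perfect twelfth a compound perfect fifth — an octave plus a perfect fifth.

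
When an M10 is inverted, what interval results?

m6

First reduce the compound major tenth to its simple form, a major third.
Inverted interval numbers add to nine, so a third pairs with a sixth (3 + 6 = 9).
And major becomes minor under inversion, so we get a minor sixth.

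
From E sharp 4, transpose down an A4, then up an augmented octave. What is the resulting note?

B sharp 4

E#4 down an augmented fourth → B3 (6 semitones).
B3 up an augmented octave → B#4 (13 semitones).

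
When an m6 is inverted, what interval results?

Inverted interval numbers add to nine, so a sixth pairs with a third (6 + 3 = 9).
The quality also flips — minor becomes major — giving a major third.

major 3rd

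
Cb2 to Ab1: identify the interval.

Descending from Cb2 to Ab1 is the same interval as ascending Ab1 to Cb2.
A to C spans three letter names (A-B-C) — that makes it a third of some quality.
At 3 semitones, Ab1→Cb2 falls one short of a major third: minor.

m3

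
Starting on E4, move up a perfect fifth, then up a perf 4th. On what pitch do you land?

A perfect fifth up from E4 is B4.
Up a perfect fourth from B4: E5 (5 semitones up).

E5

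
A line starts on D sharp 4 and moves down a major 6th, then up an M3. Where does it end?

A sharp 3

A major sixth down from D#4 is F#3.
Up a major third from F#3: A#3 (4 semitones up).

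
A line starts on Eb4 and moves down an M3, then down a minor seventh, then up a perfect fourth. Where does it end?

Eb4 down a major third → Cb4 (4 semitones).
Down a minor seventh from Cb4: Db3 (10 semitones down).
Db3 up a perfect fourth → Gb3 (5 semitones).

Gb3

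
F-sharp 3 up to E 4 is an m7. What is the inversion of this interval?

Inverted interval numbers add to nine, so a seventh pairs with a second (7 + 2 = 9).
And minor becomes major under inversion, so we get a major second.

M2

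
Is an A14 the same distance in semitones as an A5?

No

An augmented fourteenth spans 24 semitones; an augmented fifth spans 8 semitones. They differ by 16.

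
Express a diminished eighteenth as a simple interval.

diminished fourth

Subtracting seven from the interval number removes an octave: 18 − 14 = 4.
Quality carries through unchanged, so the simple form is a diminished fourth.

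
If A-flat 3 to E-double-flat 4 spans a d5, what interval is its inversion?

Inverted interval numbers add to nine, so a fifth pairs with a fourth (5 + 4 = 9).
Quality inverts too: diminished becomes augmented. That makes the inversion an augmented fourth.

augmented fourth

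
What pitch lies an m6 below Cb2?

Eb1

Six letter names down from C: E.
Moving 8 semitones down from Cb2 (the size of a minor sixth) reaches Eb1.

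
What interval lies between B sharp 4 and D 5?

B to D spans three letter names (B-C-D), so the interval is some kind of third.
B#4 to D5 spans 2 semitones — two semitones narrower than the major third (4) — giving a diminished third.

d3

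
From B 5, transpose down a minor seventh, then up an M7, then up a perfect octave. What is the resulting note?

B sharp 6

A minor seventh down from B5 is C#5.
C#5 up a major seventh → B#5 (11 semitones).
A perfect octave up from B#5 is B#6.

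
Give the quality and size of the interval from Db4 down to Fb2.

major thirteenth

Descending from Db4 to Fb2 is the same interval as ascending Fb2 to Db4.
F to D spans six letter names (F-G-A-B-C-D), plus an octave — that makes it a thirteenth of some quality.
Counting semitones, Fb2→Db4 is 21, which is the major thirteenth.
(Equivalently, a compound major sixth: a major sixth plus an octave.)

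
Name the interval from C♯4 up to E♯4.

major third

C to E spans three letter names (C-D-E): a third.
C#4 to E#4 is 4 semitones, matching the major third exactly, so the quality is major.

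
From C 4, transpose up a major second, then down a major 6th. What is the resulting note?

F 3

C4 up a major second → D4 (2 semitones).
Down a major sixth from D4: F3 (9 semitones down).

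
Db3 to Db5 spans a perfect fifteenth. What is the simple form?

perfect 8th

Subtracting seven from the interval number removes an octave: 15 − 7 = 8.
So a perfect fifteenth is an octave plus a perfect octave. The quality is unchanged.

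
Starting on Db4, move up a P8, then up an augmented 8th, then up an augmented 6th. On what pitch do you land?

B#6

Db4 up a perfect octave → Db5 (12 semitones).
Up an augmented octave from Db5: D6 (13 semitones up).
D6 up an augmented sixth → B#6 (10 semitones).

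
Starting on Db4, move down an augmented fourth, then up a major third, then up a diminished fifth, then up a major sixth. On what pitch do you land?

Ebb5

An augmented fourth down from Db4 is Abb3.
A major third up from Abb3 is Cb4.
A diminished fifth up from Cb4 is Gbb4.
Gbb4 up a major sixth → Ebb5 (9 semitones).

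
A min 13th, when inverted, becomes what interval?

major third

First reduce the compound minor thirteenth to its simple form, a minor sixth.
The rule of nine gives the new number: 9 − 6 = 3, so a sixth becomes a third.
And minor becomes major under inversion, so we get a major third.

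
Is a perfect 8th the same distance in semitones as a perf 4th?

No

A perfect octave spans 12 semitones; a perfect fourth spans 5 semitones. They differ by 7.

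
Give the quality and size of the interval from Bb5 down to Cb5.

major seventh

Descending from Bb5 to Cb5 is the same interval as ascending Cb5 to Bb5.
C to B spans seven letter names (C-D-E-F-G-A-B) — that makes it a seventh of some quality.
Cb5 to Bb5 is 11 semitones, matching the major seventh exactly, so the quality is major.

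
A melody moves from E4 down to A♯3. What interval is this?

diminished 5th

Descending from E4 to A#3 is the same interval as ascending A#3 to E4.
A to E spans five letter names (A-B-C-D-E): a fifth.
A#3 to E4 spans 6 semitones — one semitone narrower than the perfect fifth (7) — giving a diminished fifth.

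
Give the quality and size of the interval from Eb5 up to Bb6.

E to B spans five letter names (E-F-G-A-B), plus an octave — that makes it a twelfth of some quality.
Eb5 to Bb6 is 19 semitones, matching the perfect twelfth exactly, so the quality is perfect.
(Equivalently, a compound perfect fifth: a perfect fifth plus an octave.)

P12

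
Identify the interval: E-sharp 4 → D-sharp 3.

Descending from E#4 to D#3 is the same interval as ascending D#3 to E#4.
D to E spans two letter names (D-E), plus an octave, so the interval is some kind of ninth.
Counting semitones, D#3→E#4 is 14, which is the major ninth.
(Equivalently, a compound major second: a major second plus an octave.)

M9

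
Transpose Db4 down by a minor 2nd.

The second takes the letter from D down to C.
Moving 1 semitone down from Db4 (the size of a minor second) reaches C4.

C4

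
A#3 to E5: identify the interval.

A to E spans five letter names (A-B-C-D-E), plus an octave — that makes it a twelfth of some quality.
A perfect twelfth would be 19 semitones; A#3 to E5 is 18, one semitone narrower, so the interval is diminished.
(Equivalently, a compound diminished fifth: a diminished fifth plus an octave.)

diminished twelfth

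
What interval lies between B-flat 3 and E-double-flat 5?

B to E spans four letter names (B-C-D-E), plus an octave, so the interval is some kind of eleventh.
A perfect eleventh would be 17 semitones; Bb3 to Ebb5 is 16, one semitone narrower, so the interval is diminished.
(Equivalently, a compound diminished fourth: a diminished fourth plus an octave.)

diminished eleventh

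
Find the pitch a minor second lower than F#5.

The second takes the letter from F down to E.
A minor second spans 1 semitone, so from F#5 the target pitch is E#5.

E#5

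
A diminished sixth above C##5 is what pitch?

A5

Six letter names up from C: A.
A diminished sixth is 7 semitones; 7 semitones up from C##5 gives A5.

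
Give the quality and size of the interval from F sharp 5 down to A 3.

major 13th

Descending from F#5 to A3 is the same interval as ascending A3 to F#5.
A to F spans six letter names (A-B-C-D-E-F), plus an octave: a thirteenth.
Counting semitones, A3→F#5 is 21, which is the major thirteenth.
(Equivalently, a compound major sixth: a major sixth plus an octave.)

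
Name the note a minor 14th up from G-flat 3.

F-flat 5

Seven letters up from G (plus an octave) reaches F.
Moving 22 semitones up from Gb3 (the size of a minor fourteenth) reaches Fb5.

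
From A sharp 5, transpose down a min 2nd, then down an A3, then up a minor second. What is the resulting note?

F 5

A#5 down a minor second → G##5 (1 semitone).
G##5 down an augmented third → E5 (5 semitones).
Up a minor second from E5: F5 (1 semitone up).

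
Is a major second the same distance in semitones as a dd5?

No

A major second is 2 semitones but a doubly diminished fifth is 5 semitones — different sizes.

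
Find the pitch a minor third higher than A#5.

C#6

Counting three letter names up from A lands on C.
A minor third is 3 semitones; 3 semitones up from A#5 gives C#6.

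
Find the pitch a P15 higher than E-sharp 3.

E-sharp 5

A fifteenth keeps the letter name E, two octaves up from E.
A perfect fifteenth spans 24 semitones, so from E#3 the target pitch is E#5.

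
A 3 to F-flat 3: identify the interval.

Descending from A3 to Fb3 is the same interval as ascending Fb3 to A3.
F to A spans three letter names (F-G-A) — that makes it a third of some quality.
Fb3 to A3 spans 5 semitones — one semitone wider than the major third (4) — giving an augmented third.

A3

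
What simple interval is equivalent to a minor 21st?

minor 7th

Each octave removed subtracts seven from the number: 21 − 14 = 7.
Quality carries through unchanged, so the simple form is a minor seventh.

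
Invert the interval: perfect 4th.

perfect fifth

Interval numbers invert to sum to nine: 4 + 5 = 9, so a fourth inverts to a fifth.
Quality inverts too: perfect stays perfect. That makes the inversion a perfect fifth.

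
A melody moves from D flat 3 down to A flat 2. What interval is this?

Descending from Db3 to Ab2 is the same interval as ascending Ab2 to Db3.
A to D spans four letter names (A-B-C-D) — that makes it a fourth of some quality.
Ab2 to Db3 is 5 semitones, matching the perfect fourth exactly, so the quality is perfect.

perfect fourth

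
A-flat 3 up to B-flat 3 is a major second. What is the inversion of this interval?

Inverted interval numbers add to nine, so a second pairs with a seventh (2 + 7 = 9).
The quality also flips — major becomes minor — giving a minor seventh.

minor 7th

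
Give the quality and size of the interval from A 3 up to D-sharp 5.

A to D spans four letter names (A-B-C-D), plus an octave: an eleventh.
A perfect eleventh would be 17 semitones; A3 to D#5 is 18, one semitone wider, so the interval is augmented.
(Equivalently, a compound augmented fourth: an augmented fourth plus an octave.)

A11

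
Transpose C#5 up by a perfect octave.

C#6

For an octave the letter name doesn't change: still C, an octave up.
A perfect octave spans 12 semitones, so from C#5 the target pitch is C#6.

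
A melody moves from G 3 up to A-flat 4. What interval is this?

minor ninth

G to A spans two letter names (G-A), plus an octave: a ninth.
G3 to Ab4 is 13 semitones, a half step short of the major ninth (14), so this is minor.
(Equivalently, a compound minor second: a minor second plus an octave.)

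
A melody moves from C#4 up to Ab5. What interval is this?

C to A spans six letter names (C-D-E-F-G-A), plus an octave — that makes it a thirteenth of some quality.
C#4 to Ab5 spans 19 semitones — two semitones narrower than the major thirteenth (21) — giving a diminished thirteenth.
(Equivalently, a compound diminished sixth: a diminished sixth plus an octave.)

d13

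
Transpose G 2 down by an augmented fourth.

The fourth takes the letter from G down to D.
An augmented fourth is 6 semitones; 6 semitones down from G2 gives Db2.

D flat 2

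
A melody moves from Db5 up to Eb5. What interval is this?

D to E spans two letter names (D-E), so the interval is some kind of second.
The major second spans 2 semitones, and Db5 to Eb5 is exactly 2 semitones — so this is a major second.

M2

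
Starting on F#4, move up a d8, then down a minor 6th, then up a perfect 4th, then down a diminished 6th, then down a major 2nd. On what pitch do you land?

E#4

A diminished octave up from F#4 is F5.
F5 down a minor sixth → A4 (8 semitones).
A4 up a perfect fourth → D5 (5 semitones).
A diminished sixth down from D5 is F##4.
Down a major second from F##4: E#4 (2 semitones down).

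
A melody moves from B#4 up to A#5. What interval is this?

m7

B to A spans seven letter names (B-C-D-E-F-G-A): a seventh.
A major seventh would be 11 semitones, but B#4 to A#5 is 10 — one semitone narrower, making it a minor seventh.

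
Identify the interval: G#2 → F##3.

G to F spans seven letter names (G-A-B-C-D-E-F): a seventh.
The major seventh spans 11 semitones, and G#2 to F##3 is exactly 11 semitones — so this is a major seventh.

M7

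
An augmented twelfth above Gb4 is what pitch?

The twelfth's letter: G up five letter names plus an octave → D.
An augmented twelfth spans 20 semitones, so from Gb4 the target pitch is D6.

D6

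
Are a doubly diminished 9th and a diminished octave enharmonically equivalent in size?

Yes

Both span 11 semitones: a doubly diminished ninth and a diminished octave are the same chromatic distance.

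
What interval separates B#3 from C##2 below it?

minor fourteenth

Descending from B#3 to C##2 is the same interval as ascending C##2 to B#3.
C to B spans seven letter names (C-D-E-F-G-A-B), plus an octave — that makes it a fourteenth of some quality.
C##2 to B#3 is 22 semitones, a half step short of the major fourteenth (23), so this is minor.
(Equivalently, a compound minor seventh: a minor seventh plus an octave.)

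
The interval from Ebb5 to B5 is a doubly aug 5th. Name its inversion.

The rule of nine gives the new number: 9 − 5 = 4, so a fifth becomes a fourth.
Quality inverts too: doubly augmented becomes doubly diminished. That makes the inversion a doubly diminished fourth.

doubly diminished 4th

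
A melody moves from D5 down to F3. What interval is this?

Descending from D5 to F3 is the same interval as ascending F3 to D5.
F to D spans six letter names (F-G-A-B-C-D), plus an octave — that makes it a thirteenth of some quality.
The major thirteenth spans 21 semitones, and F3 to D5 is exactly 21 semitones — so this is a major thirteenth.
(Equivalently, a compound major sixth: a major sixth plus an octave.)

major thirteenth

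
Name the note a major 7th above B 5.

A-sharp 6

The seventh takes the letter from B up to A.
A major seventh spans 11 semitones, so from B5 the target pitch is A#6.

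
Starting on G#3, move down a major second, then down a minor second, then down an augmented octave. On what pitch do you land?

E2

Down a major second from G#3: F#3 (2 semitones down).
Down a minor second from F#3: E#3 (1 semitone down).
E#3 down an augmented octave → E2 (13 semitones).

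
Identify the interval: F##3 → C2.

Descending from F##3 to C2 is the same interval as ascending C2 to F##3.
C to F spans four letter names (C-D-E-F), plus an octave, so the interval is some kind of eleventh.
A perfect eleventh would be 17 semitones; C2 to F##3 is 19, two semitones wider, so the interval is doubly augmented.
(Equivalently, a compound doubly augmented fourth: a doubly augmented fourth plus an octave.)

doubly augmented eleventh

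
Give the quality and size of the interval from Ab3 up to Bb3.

major second

A to B spans two letter names (A-B), so the interval is some kind of second.
The major second spans 2 semitones, and Ab3 to Bb3 is exactly 2 semitones — so this is a major second.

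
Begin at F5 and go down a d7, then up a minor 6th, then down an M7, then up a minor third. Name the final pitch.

A diminished seventh down from F5 is G#4.
G#4 up a minor sixth → E5 (8 semitones).
A major seventh down from E5 is F4.
F4 up a minor third → Ab4 (3 semitones).

Ab4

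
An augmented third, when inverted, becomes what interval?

Inverted interval numbers add to nine, so a third pairs with a sixth (3 + 6 = 9).
Quality inverts too: augmented becomes diminished. That makes the inversion a diminished sixth.

d6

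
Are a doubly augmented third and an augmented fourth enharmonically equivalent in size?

Both span 6 semitones: a doubly augmented third and an augmented fourth are the same chromatic distance.

Yes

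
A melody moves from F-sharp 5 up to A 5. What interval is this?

F to A spans three letter names (F-G-A): a third.
F#5 to A5 is 3 semitones, a half step short of the major third (4), so this is minor.

minor third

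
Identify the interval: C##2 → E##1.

minor 6th

Descending from C##2 to E##1 is the same interval as ascending E##1 to C##2.
E to C spans six letter names (E-F-G-A-B-C), so the interval is some kind of sixth.
A major sixth would be 9 semitones, but E##1 to C##2 is 8 — one semitone narrower, making it a minor sixth.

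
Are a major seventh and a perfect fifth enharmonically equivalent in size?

A major seventh is 11 semitones but a perfect fifth is 7 semitones — different sizes.

No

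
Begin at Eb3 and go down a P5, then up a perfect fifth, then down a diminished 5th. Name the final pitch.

Eb3 down a perfect fifth → Ab2 (7 semitones).
Up a perfect fifth from Ab2: Eb3 (7 semitones up).
Eb3 down a diminished fifth → A2 (6 semitones).

A2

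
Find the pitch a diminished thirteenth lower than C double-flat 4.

E flat 2

The thirteenth's letter: C down six letter names plus an octave → E.
Moving 19 semitones down from Cbb4 (the size of a diminished thirteenth) reaches Eb2.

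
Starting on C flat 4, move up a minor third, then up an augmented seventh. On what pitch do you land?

Up a minor third from Cb4: Ebb4 (3 semitones up).
Ebb4 up an augmented seventh → D5 (12 semitones).

D 5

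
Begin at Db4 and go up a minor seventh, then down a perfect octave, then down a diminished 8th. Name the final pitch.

C3

Db4 up a minor seventh → Cb5 (10 semitones).
Down a perfect octave from Cb5: Cb4 (12 semitones down).
Down a diminished octave from Cb4: C3 (11 semitones down).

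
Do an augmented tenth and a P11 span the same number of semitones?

Yes

An augmented tenth spans 17 semitones, and a perfect eleventh also spans 17 semitones — they're enharmonic.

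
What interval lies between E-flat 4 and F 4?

E to F spans two letter names (E-F), so the interval is some kind of second.
Eb4 to F4 is 2 semitones, matching the major second exactly, so the quality is major.

major second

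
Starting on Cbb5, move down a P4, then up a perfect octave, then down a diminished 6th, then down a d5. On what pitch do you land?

A perfect fourth down from Cbb5 is Gbb4.
Up a perfect octave from Gbb4: Gbb5 (12 semitones up).
A diminished sixth down from Gbb5 is Bb4.
Down a diminished fifth from Bb4: E4 (6 semitones down).

E4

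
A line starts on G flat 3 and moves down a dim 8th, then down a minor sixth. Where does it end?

Gb3 down a diminished octave → G2 (11 semitones).
G2 down a minor sixth → B1 (8 semitones).

B 1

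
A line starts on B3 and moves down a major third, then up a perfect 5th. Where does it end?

B3 down a major third → G3 (4 semitones).
A perfect fifth up from G3 is D4.

D4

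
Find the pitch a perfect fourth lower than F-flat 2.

C-flat 2

The fourth takes the letter from F down to C.
Moving 5 semitones down from Fb2 (the size of a perfect fourth) reaches Cb2.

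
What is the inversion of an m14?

major 2nd

First reduce the compound minor fourteenth to its simple form, a minor seventh.
Interval numbers invert to sum to nine: 7 + 2 = 9, so a seventh inverts to a second.
Quality inverts too: minor becomes major. That makes the inversion a major second.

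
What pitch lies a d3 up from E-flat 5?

Counting three letter names up from E lands on G.
Moving 2 semitones up from Eb5 (the size of a diminished third) reaches Gbb5.

G-double-flat 5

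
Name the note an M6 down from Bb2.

Six letter names down from B: D.
Moving 9 semitones down from Bb2 (the size of a major sixth) reaches Db2.

Db2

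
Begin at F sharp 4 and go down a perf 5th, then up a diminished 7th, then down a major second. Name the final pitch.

F#4 down a perfect fifth → B3 (7 semitones).
Up a diminished seventh from B3: Ab4 (9 semitones up).
Down a major second from Ab4: Gb4 (2 semitones down).

G flat 4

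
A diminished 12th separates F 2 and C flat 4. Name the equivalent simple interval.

Subtracting seven from the interval number removes an octave: 12 − 7 = 5.
So a diminished twelfth is an octave plus a diminished fifth. The quality is unchanged.

d5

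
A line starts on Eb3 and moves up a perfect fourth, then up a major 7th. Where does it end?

G4

Eb3 up a perfect fourth → Ab3 (5 semitones).
Ab3 up a major seventh → G4 (11 semitones).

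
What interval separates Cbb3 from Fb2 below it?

diminished fifth

Descending from Cbb3 to Fb2 is the same interval as ascending Fb2 to Cbb3.
F to C spans five letter names (F-G-A-B-C): a fifth.
A perfect fifth would be 7 semitones; Fb2 to Cbb3 is 6, one semitone narrower, so the interval is diminished.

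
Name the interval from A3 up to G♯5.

major 14th

A to G spans seven letter names (A-B-C-D-E-F-G), plus an octave: a fourteenth.
A3 to G#5 is 23 semitones, matching the major fourteenth exactly, so the quality is major.
(Equivalently, a compound major seventh: a major seventh plus an octave.)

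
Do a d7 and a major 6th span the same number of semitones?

Yes

A diminished seventh spans 9 semitones, and a major sixth also spans 9 semitones — they're enharmonic.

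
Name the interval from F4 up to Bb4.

F to B spans four letter names (F-G-A-B), so the interval is some kind of fourth.
The perfect fourth spans 5 semitones, and F4 to Bb4 is exactly 5 semitones — so this is a perfect fourth.

perfect 4th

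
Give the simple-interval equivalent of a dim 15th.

Subtracting seven from the interval number removes an octave: 15 − 7 = 8.
That makes a diminished fifteenth a compound diminished octave — an octave plus a diminished octave.

d8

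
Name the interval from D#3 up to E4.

D to E spans two letter names (D-E), plus an octave, so the interval is some kind of ninth.
D#3 to E4 is 13 semitones, a half step short of the major ninth (14), so this is minor.
(Equivalently, a compound minor second: a minor second plus an octave.)

minor ninth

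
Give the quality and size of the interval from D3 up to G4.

perfect 11th

D to G spans four letter names (D-E-F-G), plus an octave: an eleventh.
Counting semitones, D3→G4 is 17, which is the perfect eleventh.
(Equivalently, a compound perfect fourth: a perfect fourth plus an octave.)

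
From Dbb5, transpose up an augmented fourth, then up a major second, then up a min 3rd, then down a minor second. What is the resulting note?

An augmented fourth up from Dbb5 is Gb5.
A major second up from Gb5 is Ab5.
Ab5 up a minor third → Cb6 (3 semitones).
A minor second down from Cb6 is Bb5.

Bb5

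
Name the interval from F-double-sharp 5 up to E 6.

F to E spans seven letter names (F-G-A-B-C-D-E): a seventh.
The major seventh is 11 semitones; here we have 9, two semitones narrower: diminished.

d7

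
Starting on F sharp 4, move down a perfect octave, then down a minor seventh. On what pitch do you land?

Down a perfect octave from F#4: F#3 (12 semitones down).
A minor seventh down from F#3 is G#2.

G sharp 2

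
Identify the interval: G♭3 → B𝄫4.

minor tenth

G to B spans three letter names (G-A-B), plus an octave — that makes it a tenth of some quality.
A major tenth would be 16 semitones, but Gb3 to Bbb4 is 15 — one semitone narrower, making it a minor tenth.
(Equivalently, a compound minor third: a minor third plus an octave.)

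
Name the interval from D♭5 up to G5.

D to G spans four letter names (D-E-F-G) — that makes it a fourth of some quality.
A perfect fourth would be 5 semitones; Db5 to G5 is 6, one semitone wider, so the interval is augmented.

A4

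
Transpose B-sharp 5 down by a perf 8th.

B-sharp 4

For an octave the letter name doesn't change: still B, an octave down.
Moving 12 semitones down from B#5 (the size of a perfect octave) reaches B#4.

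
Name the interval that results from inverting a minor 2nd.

The rule of nine gives the new number: 9 − 2 = 7, so a second becomes a seventh.
Quality inverts too: minor becomes major. That makes the inversion a major seventh.

major seventh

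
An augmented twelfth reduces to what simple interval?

A5

Each octave removed subtracts seven from the number: 12 − 7 = 5.
Quality carries through unchanged, so the simple form is an augmented fifth.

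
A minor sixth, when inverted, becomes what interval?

M3

Inverted interval numbers add to nine, so a sixth pairs with a third (6 + 3 = 9).
The quality also flips — minor becomes major — giving a major third.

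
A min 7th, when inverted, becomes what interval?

The rule of nine gives the new number: 9 − 7 = 2, so a seventh becomes a second.
Quality inverts too: minor becomes major. That makes the inversion a major second.

M2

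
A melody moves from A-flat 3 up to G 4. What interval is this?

A to G spans seven letter names (A-B-C-D-E-F-G) — that makes it a seventh of some quality.
Counting semitones, Ab3→G4 is 11, which is the major seventh.

M7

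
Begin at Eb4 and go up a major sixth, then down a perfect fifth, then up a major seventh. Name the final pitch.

Up a major sixth from Eb4: C5 (9 semitones up).
A perfect fifth down from C5 is F4.
Up a major seventh from F4: E5 (11 semitones up).

E5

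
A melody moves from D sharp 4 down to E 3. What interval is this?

Descending from D#4 to E3 is the same interval as ascending E3 to D#4.
E to D spans seven letter names (E-F-G-A-B-C-D), so the interval is some kind of seventh.
The major seventh spans 11 semitones, and E3 to D#4 is exactly 11 semitones — so this is a major seventh.

major seventh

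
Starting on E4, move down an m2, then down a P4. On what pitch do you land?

A#3

Down a minor second from E4: D#4 (1 semitone down).
D#4 down a perfect fourth → A#3 (5 semitones).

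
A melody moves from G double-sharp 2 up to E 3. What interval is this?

G to E spans six letter names (G-A-B-C-D-E) — that makes it a sixth of some quality.
A major sixth would be 9 semitones; G##2 to E3 is 7, two semitones narrower, so the interval is diminished.

diminished 6th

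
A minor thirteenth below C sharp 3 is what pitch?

The thirteenth's letter: C down six letter names plus an octave → E.
A minor thirteenth is 20 semitones; 20 semitones down from C#3 gives E#1.

E sharp 1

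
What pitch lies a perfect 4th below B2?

F#2

Four letter names down from B: F.
A perfect fourth is 5 semitones; 5 semitones down from B2 gives F#2.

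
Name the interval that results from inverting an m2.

major seventh

The rule of nine gives the new number: 9 − 2 = 7, so a second becomes a seventh.
The quality also flips — minor becomes major — giving a major seventh.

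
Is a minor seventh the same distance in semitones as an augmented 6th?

Yes

Both span 10 semitones: a minor seventh and an augmented sixth are the same chromatic distance.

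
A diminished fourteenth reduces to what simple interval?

Each octave removed subtracts seven from the number: 14 − 7 = 7.
Quality carries through unchanged, so the simple form is a diminished seventh.

diminished seventh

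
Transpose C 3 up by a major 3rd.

E 3

Counting three letter names up from C lands on E.
A major third spans 4 semitones, so from C3 the target pitch is E3.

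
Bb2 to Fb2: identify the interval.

augmented fourth

Descending from Bb2 to Fb2 is the same interval as ascending Fb2 to Bb2.
F to B spans four letter names (F-G-A-B) — that makes it a fourth of some quality.
Fb2 to Bb2 spans 6 semitones — one semitone wider than the perfect fourth (5) — giving an augmented fourth.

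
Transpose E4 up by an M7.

D#5

Counting seven letter names up from E lands on D.
Moving 11 semitones up from E4 (the size of a major seventh) reaches D#5.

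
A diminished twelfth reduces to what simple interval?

diminished fifth

Take out an octave (7 from the number): 12 − 7 = 5.
So a diminished twelfth is an octave plus a diminished fifth. The quality is unchanged.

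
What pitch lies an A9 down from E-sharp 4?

Counting two letter names plus an octave down from E lands on D.
Moving 15 semitones down from E#4 (the size of an augmented ninth) reaches D3.

D 3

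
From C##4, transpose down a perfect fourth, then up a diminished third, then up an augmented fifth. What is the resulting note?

Down a perfect fourth from C##4: G##3 (5 semitones down).
G##3 up a diminished third → B3 (2 semitones).
An augmented fifth up from B3 is F##4.

F##4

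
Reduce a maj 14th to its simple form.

Each octave removed subtracts seven from the number: 14 − 7 = 7.
Quality carries through unchanged, so the simple form is a major seventh.

M7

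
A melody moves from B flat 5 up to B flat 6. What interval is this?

perfect octave

B to B is the same letter name, plus an octave — that makes it an octave of some quality.
Counting semitones, Bb5→Bb6 is 12, which is the perfect octave.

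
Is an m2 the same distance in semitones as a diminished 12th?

1 semitone (minor second) vs 18 semitones (diminished twelfth): not equal.

No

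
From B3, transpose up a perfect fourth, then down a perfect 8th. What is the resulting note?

Up a perfect fourth from B3: E4 (5 semitones up).
Down a perfect octave from E4: E3 (12 semitones down).

E3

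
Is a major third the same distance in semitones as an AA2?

A major third spans 4 semitones, and a doubly augmented second also spans 4 semitones — they're enharmonic.

Yes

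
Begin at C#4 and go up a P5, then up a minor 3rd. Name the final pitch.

A perfect fifth up from C#4 is G#4.
A minor third up from G#4 is B4.

B4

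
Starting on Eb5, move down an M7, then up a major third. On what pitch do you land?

A major seventh down from Eb5 is Fb4.
Fb4 up a major third → Ab4 (4 semitones).

Ab4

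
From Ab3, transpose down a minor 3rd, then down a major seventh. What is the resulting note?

A minor third down from Ab3 is F3.
A major seventh down from F3 is Gb2.

Gb2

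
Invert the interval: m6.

The rule of nine gives the new number: 9 − 6 = 3, so a sixth becomes a third.
Quality inverts too: minor becomes major. That makes the inversion a major third.

major 3rd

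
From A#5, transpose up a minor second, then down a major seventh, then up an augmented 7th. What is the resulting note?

B#5

Up a minor second from A#5: B5 (1 semitone up).
B5 down a major seventh → C5 (11 semitones).
C5 up an augmented seventh → B#5 (12 semitones).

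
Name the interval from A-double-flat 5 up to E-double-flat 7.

A to E spans five letter names (A-B-C-D-E), plus an octave, so the interval is some kind of twelfth.
Counting semitones, Abb5→Ebb7 is 19, which is the perfect twelfth.
(Equivalently, a compound perfect fifth: a perfect fifth plus an octave.)

perfect twelfth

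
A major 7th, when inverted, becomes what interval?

Interval numbers invert to sum to nine: 7 + 2 = 9, so a seventh inverts to a second.
The quality also flips — major becomes minor — giving a minor second.

minor 2nd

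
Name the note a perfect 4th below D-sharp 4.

Four letter names down from D: A.
Moving 5 semitones down from D#4 (the size of a perfect fourth) reaches A#3.

A-sharp 3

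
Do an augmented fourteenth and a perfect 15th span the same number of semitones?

An augmented fourteenth = 24 semitones = a perfect fifteenth; enharmonically equal.

Yes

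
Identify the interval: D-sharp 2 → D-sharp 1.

Descending from D#2 to D#1 is the same interval as ascending D#1 to D#2.
D to D is the same letter name, plus an octave: an octave.
D#1 to D#2 is 12 semitones, matching the perfect octave exactly, so the quality is perfect.

perfect octave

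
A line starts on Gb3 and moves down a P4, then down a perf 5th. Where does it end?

Down a perfect fourth from Gb3: Db3 (5 semitones down).
Down a perfect fifth from Db3: Gb2 (7 semitones down).

Gb2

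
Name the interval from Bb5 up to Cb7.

B to C spans two letter names (B-C), plus an octave: a ninth.
At 13 semitones, Bb5→Cb7 falls one short of a major ninth: minor.
(Equivalently, a compound minor second: a minor second plus an octave.)

minor 9th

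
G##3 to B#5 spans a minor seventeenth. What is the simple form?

Take out 2 octaves (14 from the number): 17 − 14 = 3.
So a minor seventeenth is 2 octaves plus a minor third. The quality is unchanged.

m3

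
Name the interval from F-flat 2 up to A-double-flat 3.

F to A spans three letter names (F-G-A), plus an octave: a tenth.
At 15 semitones, Fb2→Abb3 falls one short of a major tenth: minor.
(Equivalently, a compound minor third: a minor third plus an octave.)

minor tenth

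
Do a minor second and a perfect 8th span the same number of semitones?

1 semitone (minor second) vs 12 semitones (perfect octave): not equal.

No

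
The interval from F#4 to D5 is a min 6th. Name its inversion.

M3

The rule of nine gives the new number: 9 − 6 = 3, so a sixth becomes a third.
The quality also flips — minor becomes major — giving a major third.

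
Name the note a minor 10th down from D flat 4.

B flat 2

Three letters down from D (plus an octave) reaches B.
Moving 15 semitones down from Db4 (the size of a minor tenth) reaches Bb2.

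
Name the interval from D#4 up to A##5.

augmented twelfth

D to A spans five letter names (D-E-F-G-A), plus an octave: a twelfth.
D#4 to A##5 spans 20 semitones — one semitone wider than the perfect twelfth (19) — giving an augmented twelfth.
(Equivalently, a compound augmented fifth: an augmented fifth plus an octave.)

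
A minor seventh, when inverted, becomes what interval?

Inverted interval numbers add to nine, so a seventh pairs with a second (7 + 2 = 9).
Quality inverts too: minor becomes major. That makes the inversion a major second.

M2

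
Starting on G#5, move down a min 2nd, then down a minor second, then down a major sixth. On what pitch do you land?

A minor second down from G#5 is F##5.
A minor second down from F##5 is E##5.
A major sixth down from E##5 is G##4.

G##4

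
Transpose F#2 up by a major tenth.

Three letters up from F (plus an octave) reaches A.
Moving 16 semitones up from F#2 (the size of a major tenth) reaches A#3.

A#3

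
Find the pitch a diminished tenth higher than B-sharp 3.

Counting three letter names plus an octave up from B lands on D.
Moving 14 semitones up from B#3 (the size of a diminished tenth) reaches D5.

D 5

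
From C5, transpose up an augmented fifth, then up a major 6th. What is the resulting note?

E#6

Up an augmented fifth from C5: G#5 (8 semitones up).
G#5 up a major sixth → E#6 (9 semitones).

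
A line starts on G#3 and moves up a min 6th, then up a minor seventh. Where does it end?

Up a minor sixth from G#3: E4 (8 semitones up).
E4 up a minor seventh → D5 (10 semitones).

D5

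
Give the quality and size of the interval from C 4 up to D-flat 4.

minor second

C to D spans two letter names (C-D), so the interval is some kind of second.
A major second would be 2 semitones, but C4 to Db4 is 1 — one semitone narrower, making it a minor second.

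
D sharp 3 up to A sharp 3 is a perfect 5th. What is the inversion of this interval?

The rule of nine gives the new number: 9 − 5 = 4, so a fifth becomes a fourth.
Quality inverts too: perfect stays perfect. That makes the inversion a perfect fourth.

P4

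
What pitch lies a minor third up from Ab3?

The third takes the letter from A up to C.
Moving 3 semitones up from Ab3 (the size of a minor third) reaches Cb4.

Cb4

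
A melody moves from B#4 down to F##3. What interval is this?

perfect 11th

Descending from B#4 to F##3 is the same interval as ascending F##3 to B#4.
F to B spans four letter names (F-G-A-B), plus an octave — that makes it an eleventh of some quality.
The perfect eleventh spans 17 semitones, and F##3 to B#4 is exactly 17 semitones — so this is a perfect eleventh.
(Equivalently, a compound perfect fourth: a perfect fourth plus an octave.)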